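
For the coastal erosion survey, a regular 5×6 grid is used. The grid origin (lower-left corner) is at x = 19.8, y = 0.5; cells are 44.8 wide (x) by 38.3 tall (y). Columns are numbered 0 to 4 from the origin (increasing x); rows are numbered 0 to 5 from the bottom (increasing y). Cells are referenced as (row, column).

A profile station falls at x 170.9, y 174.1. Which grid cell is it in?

(4, 3)

Column index: ⌊(170.9 − 19.8) / 44.8⌋ = ⌊3.373⌋ = 3
Row offset from origin: ⌊(174.1 − 0.5) / 38.3⌋ = ⌊4.533⌋ = 4 → row 4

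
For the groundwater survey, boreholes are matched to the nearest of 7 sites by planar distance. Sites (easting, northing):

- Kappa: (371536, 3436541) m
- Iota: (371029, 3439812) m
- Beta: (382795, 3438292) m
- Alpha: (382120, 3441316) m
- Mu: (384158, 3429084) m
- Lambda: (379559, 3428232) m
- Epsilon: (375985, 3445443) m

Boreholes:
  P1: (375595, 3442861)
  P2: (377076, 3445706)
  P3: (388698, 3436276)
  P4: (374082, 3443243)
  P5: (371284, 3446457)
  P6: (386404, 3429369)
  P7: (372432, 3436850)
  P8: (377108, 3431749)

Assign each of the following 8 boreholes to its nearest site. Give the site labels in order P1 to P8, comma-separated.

P1 → Epsilon (d²=6818824.00)
P2 → Epsilon (d²=1259450.00)
P3 → Beta (d²=38909665.00)
P4 → Epsilon (d²=8461409.00)
P5 → Epsilon (d²=23127597.00)
P6 → Mu (d²=5125741.00)
P7 → Kappa (d²=898297.00)
P8 → Lambda (d²=18376690.00)

Epsilon, Epsilon, Beta, Epsilon, Epsilon, Mu, Kappa, Lambda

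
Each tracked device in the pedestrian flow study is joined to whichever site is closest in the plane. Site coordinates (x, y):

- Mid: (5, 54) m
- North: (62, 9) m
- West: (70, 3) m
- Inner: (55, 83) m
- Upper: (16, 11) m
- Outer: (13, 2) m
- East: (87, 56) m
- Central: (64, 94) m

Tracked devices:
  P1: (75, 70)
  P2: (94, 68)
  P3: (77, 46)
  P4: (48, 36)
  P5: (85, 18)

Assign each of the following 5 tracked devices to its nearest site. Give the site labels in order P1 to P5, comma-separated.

P1 → East (d²=340.00)
P2 → East (d²=193.00)
P3 → East (d²=200.00)
P4 → North (d²=925.00)
P5 → West (d²=450.00)

East, East, East, North, West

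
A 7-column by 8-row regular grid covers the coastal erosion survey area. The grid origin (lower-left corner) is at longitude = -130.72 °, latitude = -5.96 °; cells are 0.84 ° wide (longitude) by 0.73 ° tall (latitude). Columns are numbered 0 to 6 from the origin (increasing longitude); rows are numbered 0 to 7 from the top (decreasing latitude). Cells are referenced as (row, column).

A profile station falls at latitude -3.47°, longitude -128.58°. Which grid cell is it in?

(4, 2)

Column index: ⌊(-128.58 − -130.72) / 0.84⌋ = ⌊2.548⌋ = 2
Row offset from origin: ⌊(-3.47 − -5.96) / 0.73⌋ = ⌊3.411⌋ = 3 → row 4 (counted from top)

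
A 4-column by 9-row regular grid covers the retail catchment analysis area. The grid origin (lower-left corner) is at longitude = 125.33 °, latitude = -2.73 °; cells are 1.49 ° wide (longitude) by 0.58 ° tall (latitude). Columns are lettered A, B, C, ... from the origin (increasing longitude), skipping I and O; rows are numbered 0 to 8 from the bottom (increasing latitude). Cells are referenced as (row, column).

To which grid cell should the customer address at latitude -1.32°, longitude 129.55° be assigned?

(2, C)

Column index: ⌊(129.55 − 125.33) / 1.49⌋ = ⌊2.832⌋ = 2 → column C
Row offset from origin: ⌊(-1.32 − -2.73) / 0.58⌋ = ⌊2.431⌋ = 2 → row 2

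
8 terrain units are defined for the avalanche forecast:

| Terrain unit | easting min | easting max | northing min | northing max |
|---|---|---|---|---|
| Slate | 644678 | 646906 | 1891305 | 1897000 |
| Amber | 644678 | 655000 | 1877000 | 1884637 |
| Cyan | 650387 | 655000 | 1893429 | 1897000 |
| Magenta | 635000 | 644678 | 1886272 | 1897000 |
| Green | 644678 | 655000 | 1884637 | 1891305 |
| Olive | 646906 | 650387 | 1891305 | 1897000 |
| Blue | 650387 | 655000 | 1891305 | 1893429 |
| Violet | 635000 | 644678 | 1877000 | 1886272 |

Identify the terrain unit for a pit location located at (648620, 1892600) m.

The point has easting = 648620 and northing = 1892600.
Only Olive satisfies 646906 ≤ easting ≤ 650387 and 1891305 ≤ northing ≤ 1897000.

Olive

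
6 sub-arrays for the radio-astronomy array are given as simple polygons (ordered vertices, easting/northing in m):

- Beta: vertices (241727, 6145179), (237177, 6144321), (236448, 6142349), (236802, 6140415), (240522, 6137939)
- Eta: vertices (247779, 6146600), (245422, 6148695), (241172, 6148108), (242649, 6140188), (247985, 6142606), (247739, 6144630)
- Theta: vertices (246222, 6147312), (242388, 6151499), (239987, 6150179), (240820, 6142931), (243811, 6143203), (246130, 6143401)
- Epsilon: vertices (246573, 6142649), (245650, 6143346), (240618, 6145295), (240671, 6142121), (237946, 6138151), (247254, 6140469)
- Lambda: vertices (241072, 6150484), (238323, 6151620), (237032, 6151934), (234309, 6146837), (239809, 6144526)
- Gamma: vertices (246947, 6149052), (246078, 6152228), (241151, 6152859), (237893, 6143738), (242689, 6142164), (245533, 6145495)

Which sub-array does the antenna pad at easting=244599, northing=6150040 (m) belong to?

Cast a ray rightward from (244599, 6150040). For each polygon, the edges (by vertex number in listed order) whose endpoints lie on opposite sides of northing = 6150040, where each meets that height, and whether that is right or left of the point:
Beta: no edge straddles that height → 0 crossings.
Eta: no edge straddles that height → 0 crossings.
Theta: 1–2 at easting≈243724.0 (left), 3–4 at easting≈240003.0 (left) → 0 crossings.
Epsilon: no edge straddles that height → 0 crossings.
Lambda: 3–4 at easting≈236020.2 (left), 5–1 at easting≈240977.9 (left) → 0 crossings.
Gamma: 1–2 at easting≈246676.7 (right), 3–4 at easting≈240144.1 (left) → 1 crossing.
Only Gamma has an odd count, so the point is inside Gamma.

Gamma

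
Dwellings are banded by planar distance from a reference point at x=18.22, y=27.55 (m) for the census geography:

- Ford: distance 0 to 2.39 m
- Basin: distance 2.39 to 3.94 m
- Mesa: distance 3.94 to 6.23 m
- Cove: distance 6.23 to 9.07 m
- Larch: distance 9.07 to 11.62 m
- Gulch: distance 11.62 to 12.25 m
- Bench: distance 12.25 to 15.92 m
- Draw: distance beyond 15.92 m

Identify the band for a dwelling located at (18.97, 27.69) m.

Ford

Distance = √((18.97−18.22)² + (27.69−27.55)²) = √(0.562 + 0.020) = 0.763 m.
0 ≤ 0.763 < 2.39 → Ford.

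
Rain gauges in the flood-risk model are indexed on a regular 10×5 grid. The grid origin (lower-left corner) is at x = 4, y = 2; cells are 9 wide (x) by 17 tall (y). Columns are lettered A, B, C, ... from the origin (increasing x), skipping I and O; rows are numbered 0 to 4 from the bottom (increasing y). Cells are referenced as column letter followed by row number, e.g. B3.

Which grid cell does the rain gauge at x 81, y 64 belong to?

Column index: ⌊(81 − 4) / 9⌋ = ⌊8.556⌋ = 8 → column J
Row offset from origin: ⌊(64 − 2) / 17⌋ = ⌊3.647⌋ = 3 → row 3

J3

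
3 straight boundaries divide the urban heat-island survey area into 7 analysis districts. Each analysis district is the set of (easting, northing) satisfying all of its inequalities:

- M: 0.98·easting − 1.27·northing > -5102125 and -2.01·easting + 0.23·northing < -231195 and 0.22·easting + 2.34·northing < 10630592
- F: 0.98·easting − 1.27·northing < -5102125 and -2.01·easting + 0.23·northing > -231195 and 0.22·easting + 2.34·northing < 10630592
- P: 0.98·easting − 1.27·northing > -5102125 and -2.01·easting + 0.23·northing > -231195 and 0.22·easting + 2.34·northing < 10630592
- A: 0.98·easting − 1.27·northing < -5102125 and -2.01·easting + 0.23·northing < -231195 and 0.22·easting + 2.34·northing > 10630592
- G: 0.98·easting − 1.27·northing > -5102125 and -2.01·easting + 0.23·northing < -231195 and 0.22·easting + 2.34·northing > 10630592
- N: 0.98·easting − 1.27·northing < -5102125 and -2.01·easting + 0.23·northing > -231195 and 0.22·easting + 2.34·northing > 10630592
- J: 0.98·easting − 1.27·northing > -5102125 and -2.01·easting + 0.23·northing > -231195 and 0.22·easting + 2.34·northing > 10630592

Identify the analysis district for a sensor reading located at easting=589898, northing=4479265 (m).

F

0.98·589898 − 1.27·4479265 = -5110566.510, which is < -5102125
-2.01·589898 + 0.23·4479265 = -155464.030, which is > -231195
0.22·589898 + 2.34·4479265 = 10611257.660, which is < 10630592
This sign pattern matches F.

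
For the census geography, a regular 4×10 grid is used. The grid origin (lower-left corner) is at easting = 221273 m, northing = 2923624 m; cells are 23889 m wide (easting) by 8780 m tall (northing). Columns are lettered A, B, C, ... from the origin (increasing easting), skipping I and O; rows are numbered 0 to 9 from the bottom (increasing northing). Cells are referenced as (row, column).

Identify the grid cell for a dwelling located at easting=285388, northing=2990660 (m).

Column index: ⌊(285388 − 221273) / 23889⌋ = ⌊2.684⌋ = 2 → column C
Row offset from origin: ⌊(2990660 − 2923624) / 8780⌋ = ⌊7.635⌋ = 7 → row 7

(7, C)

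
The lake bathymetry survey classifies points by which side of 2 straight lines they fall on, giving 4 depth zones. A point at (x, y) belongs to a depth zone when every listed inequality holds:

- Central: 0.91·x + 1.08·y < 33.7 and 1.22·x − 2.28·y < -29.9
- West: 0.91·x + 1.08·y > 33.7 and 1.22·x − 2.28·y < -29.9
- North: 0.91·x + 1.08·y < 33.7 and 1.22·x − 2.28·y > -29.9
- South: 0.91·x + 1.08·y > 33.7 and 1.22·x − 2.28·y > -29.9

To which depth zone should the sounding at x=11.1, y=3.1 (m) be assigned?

0.91·11.1 + 1.08·3.1 = 13.449, which is < 33.7
1.22·11.1 − 2.28·3.1 = 6.474, which is > -29.9
This sign pattern matches North.

North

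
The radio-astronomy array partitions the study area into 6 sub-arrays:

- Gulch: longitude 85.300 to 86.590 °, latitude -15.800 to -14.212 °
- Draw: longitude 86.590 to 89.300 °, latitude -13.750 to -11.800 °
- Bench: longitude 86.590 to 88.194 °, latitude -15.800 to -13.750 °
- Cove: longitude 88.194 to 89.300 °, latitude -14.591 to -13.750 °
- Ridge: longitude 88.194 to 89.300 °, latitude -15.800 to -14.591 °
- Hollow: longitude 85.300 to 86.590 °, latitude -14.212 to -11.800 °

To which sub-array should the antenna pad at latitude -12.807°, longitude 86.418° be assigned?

The point has longitude = 86.418 and latitude = -12.807.
Only Hollow satisfies 85.300 ≤ longitude ≤ 86.590 and -14.212 ≤ latitude ≤ -11.800.

Hollow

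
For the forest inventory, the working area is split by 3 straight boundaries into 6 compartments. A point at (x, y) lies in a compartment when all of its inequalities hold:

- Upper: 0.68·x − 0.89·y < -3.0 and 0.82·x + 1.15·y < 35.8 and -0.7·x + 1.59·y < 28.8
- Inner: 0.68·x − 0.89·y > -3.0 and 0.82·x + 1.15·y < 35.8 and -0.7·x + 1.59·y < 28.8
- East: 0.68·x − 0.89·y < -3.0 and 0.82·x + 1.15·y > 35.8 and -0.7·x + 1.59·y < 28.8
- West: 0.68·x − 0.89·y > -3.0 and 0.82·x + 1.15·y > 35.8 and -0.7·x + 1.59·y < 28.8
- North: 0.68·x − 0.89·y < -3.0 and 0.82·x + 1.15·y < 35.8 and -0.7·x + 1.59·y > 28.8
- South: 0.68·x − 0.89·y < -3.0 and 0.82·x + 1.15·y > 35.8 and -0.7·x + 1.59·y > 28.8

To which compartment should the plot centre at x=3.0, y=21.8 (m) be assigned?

North

0.68·3.0 − 0.89·21.8 = -17.362, which is < -3.0
0.82·3.0 + 1.15·21.8 = 27.530, which is < 35.8
-0.7·3.0 + 1.59·21.8 = 32.562, which is > 28.8
This sign pattern matches North.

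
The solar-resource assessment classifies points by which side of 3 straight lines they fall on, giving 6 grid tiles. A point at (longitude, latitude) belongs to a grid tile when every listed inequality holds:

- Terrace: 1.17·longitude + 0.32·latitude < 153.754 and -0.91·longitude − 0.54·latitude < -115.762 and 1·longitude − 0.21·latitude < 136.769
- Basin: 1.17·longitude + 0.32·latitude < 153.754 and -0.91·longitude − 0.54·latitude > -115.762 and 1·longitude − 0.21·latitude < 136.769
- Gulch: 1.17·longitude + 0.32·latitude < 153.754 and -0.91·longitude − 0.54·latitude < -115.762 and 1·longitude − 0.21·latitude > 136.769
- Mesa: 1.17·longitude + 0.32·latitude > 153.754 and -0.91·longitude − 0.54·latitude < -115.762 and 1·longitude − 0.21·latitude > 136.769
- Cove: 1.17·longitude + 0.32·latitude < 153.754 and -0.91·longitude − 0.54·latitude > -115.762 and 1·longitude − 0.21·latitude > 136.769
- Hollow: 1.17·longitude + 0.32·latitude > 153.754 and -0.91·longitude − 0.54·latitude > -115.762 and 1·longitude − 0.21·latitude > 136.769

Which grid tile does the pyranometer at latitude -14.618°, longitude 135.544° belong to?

Hollow

1.17·135.544 + 0.32·-14.618 = 153.909, which is > 153.754
-0.91·135.544 − 0.54·-14.618 = -115.451, which is > -115.762
1·135.544 − 0.21·-14.618 = 138.614, which is > 136.769
This sign pattern matches Hollow.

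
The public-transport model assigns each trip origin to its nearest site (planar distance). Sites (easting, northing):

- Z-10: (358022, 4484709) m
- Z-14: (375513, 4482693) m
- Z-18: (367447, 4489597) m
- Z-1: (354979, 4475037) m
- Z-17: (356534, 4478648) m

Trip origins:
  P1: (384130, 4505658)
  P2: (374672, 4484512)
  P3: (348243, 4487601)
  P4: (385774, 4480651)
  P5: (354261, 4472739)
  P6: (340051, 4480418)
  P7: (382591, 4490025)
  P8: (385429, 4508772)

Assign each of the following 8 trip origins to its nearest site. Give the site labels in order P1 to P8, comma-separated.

P1 → Z-18 (d²=536278210.00)
P2 → Z-14 (d²=4016042.00)
P3 → Z-10 (d²=103992505.00)
P4 → Z-14 (d²=109457885.00)
P5 → Z-1 (d²=5796328.00)
P6 → Z-1 (d²=251800345.00)
P7 → Z-14 (d²=103856308.00)
P8 → Z-18 (d²=691032949.00)

Z-18, Z-14, Z-10, Z-14, Z-1, Z-1, Z-14, Z-18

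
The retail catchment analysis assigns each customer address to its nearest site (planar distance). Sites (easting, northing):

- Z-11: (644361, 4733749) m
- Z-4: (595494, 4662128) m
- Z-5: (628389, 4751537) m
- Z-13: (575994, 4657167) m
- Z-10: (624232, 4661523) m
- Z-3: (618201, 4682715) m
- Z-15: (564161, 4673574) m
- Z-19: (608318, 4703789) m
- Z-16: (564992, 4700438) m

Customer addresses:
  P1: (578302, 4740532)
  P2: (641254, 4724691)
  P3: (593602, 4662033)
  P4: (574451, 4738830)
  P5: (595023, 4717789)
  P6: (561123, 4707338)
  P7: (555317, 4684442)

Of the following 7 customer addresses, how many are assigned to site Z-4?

1

P1 → Z-16
P2 → Z-11
P3 → Z-4
P4 → Z-16
P5 → Z-19
P6 → Z-16
P7 → Z-15
1 of the 7 goes to Z-4.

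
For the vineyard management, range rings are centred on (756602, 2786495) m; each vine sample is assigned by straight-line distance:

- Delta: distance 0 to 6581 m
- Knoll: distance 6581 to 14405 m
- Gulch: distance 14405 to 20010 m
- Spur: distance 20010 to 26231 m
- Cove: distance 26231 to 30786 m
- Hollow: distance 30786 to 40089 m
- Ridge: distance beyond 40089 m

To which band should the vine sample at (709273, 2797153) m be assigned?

Ridge

Distance = √((709273−756602)² + (2797153−2786495)²) = √(2240034241.000 + 113592964.000) = 48514.196 m.
40089 ≤ 48514.196 < ∞ → Ridge.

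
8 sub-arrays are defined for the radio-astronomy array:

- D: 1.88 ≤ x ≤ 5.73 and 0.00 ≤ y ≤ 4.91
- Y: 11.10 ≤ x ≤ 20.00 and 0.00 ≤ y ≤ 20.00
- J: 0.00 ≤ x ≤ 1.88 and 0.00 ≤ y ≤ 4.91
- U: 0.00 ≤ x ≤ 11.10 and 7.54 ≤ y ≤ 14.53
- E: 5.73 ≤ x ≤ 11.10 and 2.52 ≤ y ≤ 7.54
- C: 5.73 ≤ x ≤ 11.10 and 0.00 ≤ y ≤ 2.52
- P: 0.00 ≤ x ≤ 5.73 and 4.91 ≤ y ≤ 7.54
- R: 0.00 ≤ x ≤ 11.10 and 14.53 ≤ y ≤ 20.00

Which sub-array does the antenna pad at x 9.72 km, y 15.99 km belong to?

R

The point has x = 9.72 and y = 15.99.
Only R satisfies 0.00 ≤ x ≤ 11.10 and 14.53 ≤ y ≤ 20.00.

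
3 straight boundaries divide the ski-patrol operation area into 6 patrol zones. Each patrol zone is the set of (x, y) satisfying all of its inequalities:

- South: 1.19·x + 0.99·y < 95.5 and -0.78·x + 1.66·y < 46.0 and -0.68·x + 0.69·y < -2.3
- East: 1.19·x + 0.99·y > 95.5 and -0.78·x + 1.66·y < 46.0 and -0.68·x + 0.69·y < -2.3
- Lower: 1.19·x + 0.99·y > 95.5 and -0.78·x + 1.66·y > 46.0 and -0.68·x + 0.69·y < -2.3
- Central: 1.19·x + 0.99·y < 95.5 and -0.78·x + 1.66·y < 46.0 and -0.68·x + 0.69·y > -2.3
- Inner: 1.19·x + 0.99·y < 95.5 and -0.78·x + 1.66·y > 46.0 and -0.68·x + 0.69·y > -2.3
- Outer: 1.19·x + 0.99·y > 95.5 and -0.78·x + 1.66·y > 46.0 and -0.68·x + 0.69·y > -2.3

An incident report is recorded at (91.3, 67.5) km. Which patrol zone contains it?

1.19·91.3 + 0.99·67.5 = 175.472, which is > 95.5
-0.78·91.3 + 1.66·67.5 = 40.836, which is < 46.0
-0.68·91.3 + 0.69·67.5 = -15.509, which is < -2.3
This sign pattern matches East.

East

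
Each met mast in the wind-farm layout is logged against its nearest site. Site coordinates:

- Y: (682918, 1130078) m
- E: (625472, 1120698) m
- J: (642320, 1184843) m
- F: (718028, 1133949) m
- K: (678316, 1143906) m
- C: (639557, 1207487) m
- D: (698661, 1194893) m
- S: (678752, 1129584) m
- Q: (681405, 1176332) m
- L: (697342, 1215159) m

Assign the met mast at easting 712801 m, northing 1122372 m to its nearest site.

Squared distances to each site:
Y: 952376125.000; E: 7629156517.000; J: 8870197202.000; F: 161348458.000; K: 1652928381.000; C: 12609246761.000; D: 5459235041.000; S: 1211347345.000; Q: 3897390416.000; L: 8848408050.000.
Minimum at F.

F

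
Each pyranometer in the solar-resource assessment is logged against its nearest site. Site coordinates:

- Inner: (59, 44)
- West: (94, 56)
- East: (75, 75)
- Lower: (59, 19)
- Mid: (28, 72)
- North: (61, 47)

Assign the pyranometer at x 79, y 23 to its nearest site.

Squared distances to each site:
Inner: 841.000; West: 1314.000; East: 2720.000; Lower: 416.000; Mid: 5002.000; North: 900.000.
Minimum at Lower.

Lower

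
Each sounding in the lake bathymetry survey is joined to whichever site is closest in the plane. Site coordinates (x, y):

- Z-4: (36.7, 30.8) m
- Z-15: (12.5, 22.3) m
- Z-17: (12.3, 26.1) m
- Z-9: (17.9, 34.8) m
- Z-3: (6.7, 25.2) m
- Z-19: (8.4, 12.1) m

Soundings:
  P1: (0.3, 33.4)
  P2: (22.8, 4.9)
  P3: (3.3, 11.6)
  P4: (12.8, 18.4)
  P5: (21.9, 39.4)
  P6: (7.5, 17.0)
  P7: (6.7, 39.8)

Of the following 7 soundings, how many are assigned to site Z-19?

3

P1 → Z-3
P2 → Z-19
P3 → Z-19
P4 → Z-15
P5 → Z-9
P6 → Z-19
P7 → Z-9
3 of the 7 go to Z-19.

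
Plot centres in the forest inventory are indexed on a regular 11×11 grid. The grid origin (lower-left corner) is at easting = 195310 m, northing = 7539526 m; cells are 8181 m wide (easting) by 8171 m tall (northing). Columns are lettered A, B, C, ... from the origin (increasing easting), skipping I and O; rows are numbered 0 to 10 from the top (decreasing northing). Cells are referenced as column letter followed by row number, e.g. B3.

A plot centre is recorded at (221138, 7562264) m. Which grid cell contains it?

D8

Column index: ⌊(221138 − 195310) / 8181⌋ = ⌊3.157⌋ = 3 → column D
Row offset from origin: ⌊(7562264 − 7539526) / 8171⌋ = ⌊2.783⌋ = 2 → row 8 (counted from top)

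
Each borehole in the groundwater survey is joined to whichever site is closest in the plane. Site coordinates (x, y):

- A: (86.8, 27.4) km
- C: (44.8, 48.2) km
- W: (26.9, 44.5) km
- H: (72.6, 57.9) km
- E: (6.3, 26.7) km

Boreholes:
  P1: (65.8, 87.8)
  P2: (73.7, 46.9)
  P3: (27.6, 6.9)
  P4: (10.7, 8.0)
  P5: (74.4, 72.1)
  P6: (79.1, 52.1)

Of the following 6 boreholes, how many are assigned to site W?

P1 → H
P2 → H
P3 → E
P4 → E
P5 → H
P6 → H
0 of the 6 go to W.

0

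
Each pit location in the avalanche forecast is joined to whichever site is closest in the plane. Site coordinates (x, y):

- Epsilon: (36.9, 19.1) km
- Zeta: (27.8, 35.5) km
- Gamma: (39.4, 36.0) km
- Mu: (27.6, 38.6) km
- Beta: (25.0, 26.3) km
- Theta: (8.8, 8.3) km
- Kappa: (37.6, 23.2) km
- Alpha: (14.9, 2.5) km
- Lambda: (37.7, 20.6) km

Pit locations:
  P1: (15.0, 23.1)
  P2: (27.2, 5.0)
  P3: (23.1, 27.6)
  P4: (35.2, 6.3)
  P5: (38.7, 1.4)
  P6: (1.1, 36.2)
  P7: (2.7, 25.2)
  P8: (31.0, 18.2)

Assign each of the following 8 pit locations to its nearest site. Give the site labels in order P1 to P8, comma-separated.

P1 → Beta (d²=110.24)
P2 → Alpha (d²=157.54)
P3 → Beta (d²=5.30)
P4 → Epsilon (d²=166.73)
P5 → Epsilon (d²=316.53)
P6 → Beta (d²=669.22)
P7 → Theta (d²=322.82)
P8 → Epsilon (d²=35.62)

Beta, Alpha, Beta, Epsilon, Epsilon, Beta, Theta, Epsilon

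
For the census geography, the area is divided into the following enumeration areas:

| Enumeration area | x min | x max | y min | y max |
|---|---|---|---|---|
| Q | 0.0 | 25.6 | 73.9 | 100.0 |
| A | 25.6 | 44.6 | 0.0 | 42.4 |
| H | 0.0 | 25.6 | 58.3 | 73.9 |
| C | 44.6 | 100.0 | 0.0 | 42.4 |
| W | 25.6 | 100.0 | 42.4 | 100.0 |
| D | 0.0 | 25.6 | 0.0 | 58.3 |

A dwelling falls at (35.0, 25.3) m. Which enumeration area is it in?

A

The point has x = 35.0 and y = 25.3.
Only A satisfies 25.6 ≤ x ≤ 44.6 and 0.0 ≤ y ≤ 42.4.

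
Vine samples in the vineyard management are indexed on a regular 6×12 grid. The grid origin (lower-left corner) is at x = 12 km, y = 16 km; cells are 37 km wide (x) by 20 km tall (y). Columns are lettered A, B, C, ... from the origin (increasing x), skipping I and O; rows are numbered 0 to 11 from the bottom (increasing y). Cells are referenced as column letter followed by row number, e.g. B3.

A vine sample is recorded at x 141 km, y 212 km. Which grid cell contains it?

Column index: ⌊(141 − 12) / 37⌋ = ⌊3.486⌋ = 3 → column D
Row offset from origin: ⌊(212 − 16) / 20⌋ = ⌊9.800⌋ = 9 → row 9

D9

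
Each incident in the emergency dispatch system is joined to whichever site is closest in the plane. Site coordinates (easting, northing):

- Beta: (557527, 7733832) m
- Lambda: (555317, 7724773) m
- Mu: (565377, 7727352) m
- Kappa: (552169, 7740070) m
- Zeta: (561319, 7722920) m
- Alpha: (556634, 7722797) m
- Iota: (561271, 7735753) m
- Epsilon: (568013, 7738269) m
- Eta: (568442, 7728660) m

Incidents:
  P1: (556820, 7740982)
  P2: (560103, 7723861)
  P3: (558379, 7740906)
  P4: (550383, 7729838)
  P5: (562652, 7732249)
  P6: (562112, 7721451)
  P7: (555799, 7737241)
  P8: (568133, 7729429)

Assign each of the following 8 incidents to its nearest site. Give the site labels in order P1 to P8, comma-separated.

Kappa, Zeta, Iota, Lambda, Iota, Zeta, Beta, Eta

P1 → Kappa (d²=22463545.00)
P2 → Zeta (d²=2364137.00)
P3 → Iota (d²=34917073.00)
P4 → Lambda (d²=49998581.00)
P5 → Iota (d²=14185177.00)
P6 → Zeta (d²=2786810.00)
P7 → Beta (d²=14607265.00)
P8 → Eta (d²=686842.00)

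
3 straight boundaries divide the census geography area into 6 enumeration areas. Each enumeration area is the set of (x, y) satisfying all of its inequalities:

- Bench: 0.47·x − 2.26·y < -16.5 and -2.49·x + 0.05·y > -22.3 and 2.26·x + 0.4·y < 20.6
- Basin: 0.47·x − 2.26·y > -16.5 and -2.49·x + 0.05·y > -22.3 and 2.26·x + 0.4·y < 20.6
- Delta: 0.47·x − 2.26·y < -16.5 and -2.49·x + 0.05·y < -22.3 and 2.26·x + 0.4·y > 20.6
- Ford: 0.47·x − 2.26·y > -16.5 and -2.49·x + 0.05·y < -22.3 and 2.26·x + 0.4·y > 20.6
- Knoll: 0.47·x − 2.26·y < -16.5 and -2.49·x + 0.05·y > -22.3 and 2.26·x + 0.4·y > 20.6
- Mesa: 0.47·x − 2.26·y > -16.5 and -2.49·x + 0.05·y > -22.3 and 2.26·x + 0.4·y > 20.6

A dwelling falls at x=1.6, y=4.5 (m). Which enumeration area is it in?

0.47·1.6 − 2.26·4.5 = -9.418, which is > -16.5
-2.49·1.6 + 0.05·4.5 = -3.759, which is > -22.3
2.26·1.6 + 0.4·4.5 = 5.416, which is < 20.6
This sign pattern matches Basin.

Basin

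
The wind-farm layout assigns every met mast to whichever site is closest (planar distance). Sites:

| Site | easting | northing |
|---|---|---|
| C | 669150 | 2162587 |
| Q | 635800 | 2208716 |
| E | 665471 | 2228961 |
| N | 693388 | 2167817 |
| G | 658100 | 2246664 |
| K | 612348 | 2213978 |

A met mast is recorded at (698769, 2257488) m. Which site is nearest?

G

Squared distances to each site:
C: 9883484962.000; Q: 6343802945.000; E: 1922546533.000; N: 8069843402.000; G: 1771126537.000; K: 9361709341.000.
Minimum at G.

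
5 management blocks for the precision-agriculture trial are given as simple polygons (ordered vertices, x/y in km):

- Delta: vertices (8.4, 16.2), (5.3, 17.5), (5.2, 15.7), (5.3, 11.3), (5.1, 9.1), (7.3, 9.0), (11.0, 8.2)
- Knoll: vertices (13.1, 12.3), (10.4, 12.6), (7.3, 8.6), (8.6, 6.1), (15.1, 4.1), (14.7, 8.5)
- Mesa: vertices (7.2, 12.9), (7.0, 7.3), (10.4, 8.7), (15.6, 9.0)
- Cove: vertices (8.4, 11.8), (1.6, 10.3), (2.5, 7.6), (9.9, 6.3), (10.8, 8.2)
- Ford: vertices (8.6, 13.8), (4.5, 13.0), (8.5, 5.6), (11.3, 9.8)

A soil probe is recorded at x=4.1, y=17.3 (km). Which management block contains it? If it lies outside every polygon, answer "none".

Cast a ray rightward from (4.1, 17.3). For each polygon, the edges (by vertex number in listed order) whose endpoints lie on opposite sides of y = 17.3, where each meets that height, and whether that is right or left of the point:
Delta: 1–2 at x≈5.78 (right), 2–3 at x≈5.29 (right) → 2 crossings.
Knoll: no edge straddles that height → 0 crossings.
Mesa: no edge straddles that height → 0 crossings.
Cove: no edge straddles that height → 0 crossings.
Ford: no edge straddles that height → 0 crossings.
All counts are even, so the point lies outside every listed polygon.

none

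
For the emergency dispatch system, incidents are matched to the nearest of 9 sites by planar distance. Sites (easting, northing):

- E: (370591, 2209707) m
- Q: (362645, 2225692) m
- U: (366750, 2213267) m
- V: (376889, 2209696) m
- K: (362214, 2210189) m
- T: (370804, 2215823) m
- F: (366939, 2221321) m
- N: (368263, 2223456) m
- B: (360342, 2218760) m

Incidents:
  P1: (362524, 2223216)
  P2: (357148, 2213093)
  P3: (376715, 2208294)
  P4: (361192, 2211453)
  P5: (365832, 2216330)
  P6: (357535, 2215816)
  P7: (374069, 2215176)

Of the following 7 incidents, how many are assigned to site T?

1

P1 → Q
P2 → K
P3 → V
P4 → K
P5 → U
P6 → B
P7 → T
1 of the 7 goes to T.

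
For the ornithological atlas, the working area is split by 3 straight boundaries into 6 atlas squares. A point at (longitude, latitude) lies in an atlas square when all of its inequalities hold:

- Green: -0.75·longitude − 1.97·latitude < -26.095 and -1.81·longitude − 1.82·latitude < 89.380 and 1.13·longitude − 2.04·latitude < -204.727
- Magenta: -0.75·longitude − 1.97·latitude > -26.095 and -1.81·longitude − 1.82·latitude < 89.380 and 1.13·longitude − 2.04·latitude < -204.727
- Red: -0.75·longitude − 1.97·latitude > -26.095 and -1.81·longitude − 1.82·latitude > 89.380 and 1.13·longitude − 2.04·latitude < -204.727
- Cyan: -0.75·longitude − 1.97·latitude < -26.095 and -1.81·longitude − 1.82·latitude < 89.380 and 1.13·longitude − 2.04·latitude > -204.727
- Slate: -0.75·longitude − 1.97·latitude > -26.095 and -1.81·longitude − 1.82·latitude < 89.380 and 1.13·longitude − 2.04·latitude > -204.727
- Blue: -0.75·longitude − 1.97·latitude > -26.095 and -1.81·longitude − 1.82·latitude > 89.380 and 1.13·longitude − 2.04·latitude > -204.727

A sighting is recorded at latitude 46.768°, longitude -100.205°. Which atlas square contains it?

Red

-0.75·-100.205 − 1.97·46.768 = -16.979, which is > -26.095
-1.81·-100.205 − 1.82·46.768 = 96.253, which is > 89.380
1.13·-100.205 − 2.04·46.768 = -208.638, which is < -204.727
This sign pattern matches Red.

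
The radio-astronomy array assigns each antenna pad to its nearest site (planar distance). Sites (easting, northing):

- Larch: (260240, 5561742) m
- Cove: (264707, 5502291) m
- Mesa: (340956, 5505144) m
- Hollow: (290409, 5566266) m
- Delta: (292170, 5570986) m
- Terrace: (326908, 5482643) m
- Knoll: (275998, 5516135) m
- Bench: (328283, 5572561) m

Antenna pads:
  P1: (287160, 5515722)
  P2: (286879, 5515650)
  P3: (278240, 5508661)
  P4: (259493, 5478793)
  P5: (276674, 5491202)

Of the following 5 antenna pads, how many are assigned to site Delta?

P1 → Knoll
P2 → Knoll
P3 → Knoll
P4 → Cove
P5 → Cove
0 of the 5 go to Delta.

0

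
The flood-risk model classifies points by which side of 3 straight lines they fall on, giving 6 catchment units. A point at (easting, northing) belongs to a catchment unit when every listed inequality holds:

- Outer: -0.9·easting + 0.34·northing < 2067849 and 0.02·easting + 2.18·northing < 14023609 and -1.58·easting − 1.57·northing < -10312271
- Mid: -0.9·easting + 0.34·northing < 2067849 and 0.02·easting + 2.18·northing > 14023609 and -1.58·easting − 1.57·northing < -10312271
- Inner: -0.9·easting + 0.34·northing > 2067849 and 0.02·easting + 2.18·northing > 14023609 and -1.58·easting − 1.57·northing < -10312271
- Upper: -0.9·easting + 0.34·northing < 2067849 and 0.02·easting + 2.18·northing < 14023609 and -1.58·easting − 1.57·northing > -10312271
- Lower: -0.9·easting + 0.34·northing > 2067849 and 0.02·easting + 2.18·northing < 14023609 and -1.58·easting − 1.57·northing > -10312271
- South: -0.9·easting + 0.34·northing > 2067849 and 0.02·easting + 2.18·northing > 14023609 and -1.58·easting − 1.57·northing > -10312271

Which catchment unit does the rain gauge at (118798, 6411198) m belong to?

-0.9·118798 + 0.34·6411198 = 2072889.120, which is > 2067849
0.02·118798 + 2.18·6411198 = 13978787.600, which is < 14023609
-1.58·118798 − 1.57·6411198 = -10253281.700, which is > -10312271
This sign pattern matches Lower.

Lower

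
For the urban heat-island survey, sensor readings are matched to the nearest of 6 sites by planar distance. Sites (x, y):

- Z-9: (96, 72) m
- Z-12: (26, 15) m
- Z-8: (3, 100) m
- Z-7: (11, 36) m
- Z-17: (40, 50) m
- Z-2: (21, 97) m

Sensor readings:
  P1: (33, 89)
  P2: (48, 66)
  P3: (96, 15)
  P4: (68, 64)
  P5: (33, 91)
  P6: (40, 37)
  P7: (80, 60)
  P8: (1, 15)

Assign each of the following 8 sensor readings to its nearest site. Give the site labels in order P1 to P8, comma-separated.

Z-2, Z-17, Z-9, Z-9, Z-2, Z-17, Z-9, Z-7

P1 → Z-2 (d²=208.00)
P2 → Z-17 (d²=320.00)
P3 → Z-9 (d²=3249.00)
P4 → Z-9 (d²=848.00)
P5 → Z-2 (d²=180.00)
P6 → Z-17 (d²=169.00)
P7 → Z-9 (d²=400.00)
P8 → Z-7 (d²=541.00)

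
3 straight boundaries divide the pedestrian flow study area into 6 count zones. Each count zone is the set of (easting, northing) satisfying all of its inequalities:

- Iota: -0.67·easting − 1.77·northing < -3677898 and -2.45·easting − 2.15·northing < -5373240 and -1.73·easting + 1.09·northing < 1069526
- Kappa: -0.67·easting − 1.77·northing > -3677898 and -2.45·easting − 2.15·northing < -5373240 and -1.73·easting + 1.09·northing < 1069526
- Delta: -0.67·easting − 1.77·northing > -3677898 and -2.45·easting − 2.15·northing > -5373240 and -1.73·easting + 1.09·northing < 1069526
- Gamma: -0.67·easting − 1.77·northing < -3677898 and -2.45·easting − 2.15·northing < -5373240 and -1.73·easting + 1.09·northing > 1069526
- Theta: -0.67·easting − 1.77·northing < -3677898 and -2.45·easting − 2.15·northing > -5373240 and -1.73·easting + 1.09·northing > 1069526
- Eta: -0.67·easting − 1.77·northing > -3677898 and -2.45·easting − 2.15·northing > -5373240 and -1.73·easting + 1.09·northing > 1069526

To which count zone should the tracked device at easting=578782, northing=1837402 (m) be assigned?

Delta

-0.67·578782 − 1.77·1837402 = -3639985.480, which is > -3677898
-2.45·578782 − 2.15·1837402 = -5368430.200, which is > -5373240
-1.73·578782 + 1.09·1837402 = 1001475.320, which is < 1069526
This sign pattern matches Delta.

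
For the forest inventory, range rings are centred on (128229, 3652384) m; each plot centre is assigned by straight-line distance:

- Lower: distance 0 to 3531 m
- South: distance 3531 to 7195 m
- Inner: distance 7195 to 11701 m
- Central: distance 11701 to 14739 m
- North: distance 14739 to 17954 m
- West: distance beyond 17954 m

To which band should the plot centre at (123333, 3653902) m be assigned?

South

Distance = √((123333−128229)² + (3653902−3652384)²) = √(23970816.000 + 2304324.000) = 5125.928 m.
3531 ≤ 5125.928 < 7195 → South.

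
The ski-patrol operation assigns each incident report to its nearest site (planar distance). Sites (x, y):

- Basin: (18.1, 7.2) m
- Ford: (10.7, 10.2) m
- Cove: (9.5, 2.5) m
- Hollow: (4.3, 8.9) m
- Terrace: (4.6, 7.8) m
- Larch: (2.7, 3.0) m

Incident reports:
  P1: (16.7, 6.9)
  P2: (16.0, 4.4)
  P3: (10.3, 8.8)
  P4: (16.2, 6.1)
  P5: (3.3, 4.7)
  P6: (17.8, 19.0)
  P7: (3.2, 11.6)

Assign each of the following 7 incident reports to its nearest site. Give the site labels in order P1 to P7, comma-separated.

P1 → Basin (d²=2.05)
P2 → Basin (d²=12.25)
P3 → Ford (d²=2.12)
P4 → Basin (d²=4.82)
P5 → Larch (d²=3.25)
P6 → Ford (d²=127.85)
P7 → Hollow (d²=8.50)

Basin, Basin, Ford, Basin, Larch, Ford, Hollow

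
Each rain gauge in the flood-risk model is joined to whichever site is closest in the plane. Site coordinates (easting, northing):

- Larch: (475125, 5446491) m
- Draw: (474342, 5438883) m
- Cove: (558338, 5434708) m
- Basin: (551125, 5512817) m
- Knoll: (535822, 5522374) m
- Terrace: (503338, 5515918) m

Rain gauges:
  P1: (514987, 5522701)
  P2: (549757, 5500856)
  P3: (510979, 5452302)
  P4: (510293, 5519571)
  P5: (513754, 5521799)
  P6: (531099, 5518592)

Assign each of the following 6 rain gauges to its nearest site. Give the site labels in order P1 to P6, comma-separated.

Terrace, Basin, Larch, Terrace, Terrace, Knoll

P1 → Terrace (d²=181708290.00)
P2 → Basin (d²=144936945.00)
P3 → Larch (d²=1319277037.00)
P4 → Terrace (d²=61716434.00)
P5 → Terrace (d²=143079217.00)
P6 → Knoll (d²=36610253.00)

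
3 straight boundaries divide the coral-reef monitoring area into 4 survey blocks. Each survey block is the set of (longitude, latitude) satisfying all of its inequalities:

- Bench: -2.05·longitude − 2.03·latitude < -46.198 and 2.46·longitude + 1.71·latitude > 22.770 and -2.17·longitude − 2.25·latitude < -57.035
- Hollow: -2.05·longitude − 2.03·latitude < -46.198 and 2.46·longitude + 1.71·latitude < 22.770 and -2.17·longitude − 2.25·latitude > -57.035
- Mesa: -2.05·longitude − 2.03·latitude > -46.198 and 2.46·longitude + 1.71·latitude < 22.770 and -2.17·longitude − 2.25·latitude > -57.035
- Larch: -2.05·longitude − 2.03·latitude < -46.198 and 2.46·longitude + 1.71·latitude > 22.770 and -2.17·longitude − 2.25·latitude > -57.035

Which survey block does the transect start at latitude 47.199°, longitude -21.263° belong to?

-2.05·-21.263 − 2.03·47.199 = -52.225, which is < -46.198
2.46·-21.263 + 1.71·47.199 = 28.403, which is > 22.770
-2.17·-21.263 − 2.25·47.199 = -60.057, which is < -57.035
This sign pattern matches Bench.

Bench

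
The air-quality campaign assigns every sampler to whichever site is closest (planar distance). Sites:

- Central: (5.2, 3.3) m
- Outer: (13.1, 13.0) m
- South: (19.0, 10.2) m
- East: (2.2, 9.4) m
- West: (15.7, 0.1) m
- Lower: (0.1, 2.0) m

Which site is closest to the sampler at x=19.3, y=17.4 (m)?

Squared distances to each site:
Central: 397.620; Outer: 57.800; South: 51.930; East: 356.410; West: 312.250; Lower: 605.800.
Minimum at South.

South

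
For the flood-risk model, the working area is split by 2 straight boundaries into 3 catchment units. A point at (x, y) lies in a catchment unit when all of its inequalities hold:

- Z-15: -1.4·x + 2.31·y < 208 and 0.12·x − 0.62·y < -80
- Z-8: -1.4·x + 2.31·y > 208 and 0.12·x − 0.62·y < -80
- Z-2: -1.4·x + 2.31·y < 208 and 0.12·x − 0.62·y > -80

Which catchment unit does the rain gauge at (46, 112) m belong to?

Z-2

-1.4·46 + 2.31·112 = 194.320, which is < 208
0.12·46 − 0.62·112 = -63.920, which is > -80
This sign pattern matches Z-2.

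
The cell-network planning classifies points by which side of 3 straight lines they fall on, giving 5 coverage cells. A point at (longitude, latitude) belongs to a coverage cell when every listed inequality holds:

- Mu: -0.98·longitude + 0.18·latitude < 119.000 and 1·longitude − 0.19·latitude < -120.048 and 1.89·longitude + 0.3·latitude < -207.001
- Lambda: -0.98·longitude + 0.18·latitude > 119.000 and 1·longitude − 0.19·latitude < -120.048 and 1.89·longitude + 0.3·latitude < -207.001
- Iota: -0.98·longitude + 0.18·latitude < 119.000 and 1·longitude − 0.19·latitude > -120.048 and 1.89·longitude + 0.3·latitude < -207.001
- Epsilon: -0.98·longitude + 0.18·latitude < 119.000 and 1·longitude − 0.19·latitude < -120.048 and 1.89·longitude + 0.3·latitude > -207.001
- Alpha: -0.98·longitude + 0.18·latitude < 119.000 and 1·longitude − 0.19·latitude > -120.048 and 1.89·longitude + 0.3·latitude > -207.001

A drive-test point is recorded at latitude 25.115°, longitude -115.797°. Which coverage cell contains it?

-0.98·-115.797 + 0.18·25.115 = 118.002, which is < 119.000
1·-115.797 − 0.19·25.115 = -120.569, which is < -120.048
1.89·-115.797 + 0.3·25.115 = -211.322, which is < -207.001
This sign pattern matches Mu.

Mu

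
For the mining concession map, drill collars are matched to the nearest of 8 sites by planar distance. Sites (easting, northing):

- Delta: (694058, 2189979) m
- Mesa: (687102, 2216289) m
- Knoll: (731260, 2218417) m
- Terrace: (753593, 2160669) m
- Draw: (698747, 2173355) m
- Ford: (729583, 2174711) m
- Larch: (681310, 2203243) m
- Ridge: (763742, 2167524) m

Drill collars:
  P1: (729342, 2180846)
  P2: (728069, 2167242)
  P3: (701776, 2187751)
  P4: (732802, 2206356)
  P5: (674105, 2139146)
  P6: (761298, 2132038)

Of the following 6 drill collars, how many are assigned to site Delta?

P1 → Ford
P2 → Ford
P3 → Delta
P4 → Knoll
P5 → Draw
P6 → Terrace
1 of the 6 goes to Delta.

1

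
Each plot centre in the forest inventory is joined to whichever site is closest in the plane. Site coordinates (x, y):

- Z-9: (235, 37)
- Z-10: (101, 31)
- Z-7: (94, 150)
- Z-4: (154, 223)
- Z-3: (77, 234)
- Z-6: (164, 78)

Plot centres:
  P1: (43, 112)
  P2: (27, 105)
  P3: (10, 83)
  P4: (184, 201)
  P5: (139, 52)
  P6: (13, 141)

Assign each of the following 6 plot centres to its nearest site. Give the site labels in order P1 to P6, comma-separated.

P1 → Z-7 (d²=4045.00)
P2 → Z-7 (d²=6514.00)
P3 → Z-10 (d²=10985.00)
P4 → Z-4 (d²=1384.00)
P5 → Z-6 (d²=1301.00)
P6 → Z-7 (d²=6642.00)

Z-7, Z-7, Z-10, Z-4, Z-6, Z-7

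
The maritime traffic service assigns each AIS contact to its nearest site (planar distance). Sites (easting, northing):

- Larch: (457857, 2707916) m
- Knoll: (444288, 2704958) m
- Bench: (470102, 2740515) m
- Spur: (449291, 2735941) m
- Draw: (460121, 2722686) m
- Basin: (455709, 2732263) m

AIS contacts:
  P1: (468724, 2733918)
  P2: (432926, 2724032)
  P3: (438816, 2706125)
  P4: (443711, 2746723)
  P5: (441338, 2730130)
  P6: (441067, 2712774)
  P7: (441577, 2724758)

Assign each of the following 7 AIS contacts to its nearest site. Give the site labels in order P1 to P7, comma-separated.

P1 → Bench (d²=45419293.00)
P2 → Spur (d²=409637506.00)
P3 → Knoll (d²=31304673.00)
P4 → Spur (d²=147387924.00)
P5 → Spur (d²=97017930.00)
P6 → Knoll (d²=71464697.00)
P7 → Spur (d²=184565285.00)

Bench, Spur, Knoll, Spur, Spur, Knoll, Spur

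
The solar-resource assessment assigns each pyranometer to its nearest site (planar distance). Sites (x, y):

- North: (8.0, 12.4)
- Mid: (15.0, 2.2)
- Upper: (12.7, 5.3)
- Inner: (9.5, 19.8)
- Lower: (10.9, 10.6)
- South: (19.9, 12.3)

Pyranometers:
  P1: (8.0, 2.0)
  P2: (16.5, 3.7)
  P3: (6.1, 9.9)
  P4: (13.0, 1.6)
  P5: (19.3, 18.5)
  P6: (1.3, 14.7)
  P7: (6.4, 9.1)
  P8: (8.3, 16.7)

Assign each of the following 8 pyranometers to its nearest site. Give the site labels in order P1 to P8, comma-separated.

Upper, Mid, North, Mid, South, North, North, Inner

P1 → Upper (d²=32.98)
P2 → Mid (d²=4.50)
P3 → North (d²=9.86)
P4 → Mid (d²=4.36)
P5 → South (d²=38.80)
P6 → North (d²=50.18)
P7 → North (d²=13.45)
P8 → Inner (d²=11.05)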